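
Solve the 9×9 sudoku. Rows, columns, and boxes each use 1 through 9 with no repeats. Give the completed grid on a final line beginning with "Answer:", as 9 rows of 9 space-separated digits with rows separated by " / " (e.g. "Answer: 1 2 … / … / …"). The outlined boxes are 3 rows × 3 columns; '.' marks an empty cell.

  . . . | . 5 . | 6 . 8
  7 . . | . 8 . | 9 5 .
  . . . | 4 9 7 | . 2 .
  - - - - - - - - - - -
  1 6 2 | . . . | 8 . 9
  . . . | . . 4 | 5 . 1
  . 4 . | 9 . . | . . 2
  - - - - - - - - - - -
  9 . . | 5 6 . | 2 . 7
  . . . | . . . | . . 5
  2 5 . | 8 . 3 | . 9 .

Step 1. [r7c6∈{1}] nothing but 1 survives at r7c6, so r7c6=1.
Step 2. [r6c7∈{3,7}] across col 7, 7 lands solely at r6c7, so r6c7=7.
Step 3. [r3c9∈{3}] r3c9 has the single candidate 3, so r3c9=3.
Step 4. [r8c7∈{1,3,4}] in col 7, 3 fits only at r8c7, so r8c7=3.
Step 5. [r9c7∈{1,4}] in col 7, 4 fits only at r9c7 ⇒ r9c7=4.
Step 6. [r9c3∈{1,6,7}] 1 has one home in row 9: r9c3. So r9c3=1.
Step 7. [r7c3∈{3,4,8}] r7c3 is the only open cell in row 7 admitting 4, so r7c3=4.
Step 8. [r1c6∈{2}] r1c6's peers cover all but 2. So r1c6=2.
Step 9. [r7c2∈{3,8}] across row 7, 3 lands solely at r7c2 ⇒ r7c2=3.
Step 10. [r6c6∈{5,6,8}] r6c6 is the only open cell in col 6 admitting 8. So r6c6=8.
Step 11. [r5c4∈{2,3,6,7}] in box 5, 6 fits only at r5c4, so r5c4=6.
Step 12. [r5c8∈{3}] r5c8 has the single candidate 3. So r5c8=3.
Step 13. [r9c5∈{7}] only 7 remains possible at r9c5, so r9c5=7.
Step 14. [r5c1∈{8}] only 8 remains possible at r5c1. So r5c1=8.
Step 15. [r8c8∈{1,6,8}] r8c8 is the only open cell in row 8 admitting 1. So r8c8=1.
Step 16. [r8c1∈{6}] nothing but 6 survives at r8c1. So r8c1=6.
Step 17. [r3c3∈{5,6,8}] across row 3, 6 lands solely at r3c3 ⇒ r3c3=6.
Step 18. [r2c3∈{3}] r2c3's peers cover all but 3 ⇒ r2c3=3.
Step 19. [r8c3∈{7,8}] r8c3 is the only open cell in col 3 admitting 8, so r8c3=8.
Step 20. [r2c4∈{1}] only 1 remains possible at r2c4, so r2c4=1.
Step 21. [r1c2∈{1,9}] row 1 places 1 nowhere but r1c2, so r1c2=1.
Step 22. [r5c3∈{7,9}] across col 3, 7 lands solely at r5c3. So r5c3=7.
Step 23. [r6c1∈{3,5}] col 1 places 3 nowhere but r6c1. So r6c1=3.
Step 24. [r5c5∈{2}] r5c5 has the single candidate 2, so r5c5=2.
Step 25. [r2c9∈{4}] only 4 remains possible at r2c9 ⇒ r2c9=4.
Step 26. [r4c5∈{3}] r4c5's peers cover all but 3, so r4c5=3.
Step 27. [r7c8∈{8}] only 8 remains possible at r7c8 ⇒ r7c8=8.
Step 28. [r1c1∈{4}] only 4 remains possible at r1c1, so r1c1=4.
Step 29. [r3c7∈{1}] only 1 remains possible at r3c7 ⇒ r3c7=1.
Step 30. [r6c5∈{1}] r6c5 is down to just 1 ⇒ r6c5=1.
Step 31. [r5c2∈{9}] r5c2 has the single candidate 9, so r5c2=9.
Step 32. [r9c9∈{6}] nothing but 6 survives at r9c9 ⇒ r9c9=6.
Step 33. [r1c4∈{3}] r1c4's peers cover all but 3 ⇒ r1c4=3.
Step 34. [r3c2∈{8}] nothing but 8 survives at r3c2, so r3c2=8.
Step 35. [r8c4∈{2}] only 2 remains possible at r8c4, so r8c4=2.
Step 36. [r8c5∈{4}] r8c5 is down to just 4, so r8c5=4.
Step 37. [r8c6∈{9}] only 9 remains possible at r8c6. So r8c6=9.
Step 38. [r1c8∈{7}] r1c8 has the single candidate 7 ⇒ r1c8=7.
Step 39. [r4c8∈{4}] r4c8's peers cover all but 4. So r4c8=4.
Step 40. [r1c3∈{9}] only 9 remains possible at r1c3. So r1c3=9.
Step 41. [r2c2∈{2}] r2c2 has the single candidate 2, so r2c2=2.
Step 42. [r6c3∈{5}] r6c3 has the single candidate 5. So r6c3=5.
Step 43. [r3c1∈{5}] r3c1 has the single candidate 5 ⇒ r3c1=5.
Step 44. [r8c2∈{7}] r8c2's peers cover all but 7 ⇒ r8c2=7.
Step 45. [r4c4∈{7}] r4c4 has the single candidate 7, so r4c4=7.
Step 46. [r6c8∈{6}] r6c8's peers cover all but 6, so r6c8=6.
Step 47. [r2c6∈{6}] r2c6 is down to just 6. So r2c6=6.
Step 48. [r4c6∈{5}] only 5 remains possible at r4c6 ⇒ r4c6=5.

Answer: 4 1 9 3 5 2 6 7 8 / 7 2 3 1 8 6 9 5 4 / 5 8 6 4 9 7 1 2 3 / 1 6 2 7 3 5 8 4 9 / 8 9 7 6 2 4 5 3 1 / 3 4 5 9 1 8 7 6 2 / 9 3 4 5 6 1 2 8 7 / 6 7 8 2 4 9 3 1 5 / 2 5 1 8 7 3 4 9 6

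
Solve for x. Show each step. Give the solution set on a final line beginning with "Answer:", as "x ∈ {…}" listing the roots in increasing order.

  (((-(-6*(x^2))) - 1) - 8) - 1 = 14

Step 1. [(((-(-6*(x^2))) - 1) - 8) - 1 = 14] peel the -1: add 1 from each side. So sub: ((-(-6*(x^2))) - 1) - 8 = 15.
Step 2. [((-(-6*(x^2))) - 1) - 8 = 15] the outer -8 inverts by adding 8 ⇒ sub: (-(-6*(x^2))) - 1 = 23.
Step 3. [(-(-6*(x^2))) - 1 = 23] add 1: x sits inside (… - 1), so sub: -(-6*(x^2)) = 24.
Step 4. [-(-6*(x^2)) = 24] flip signs both sides ⇒ neg: -6*(x^2) = -24.
Step 5. [-6*(x^2) = -24] LHS = -6·(…); ÷-6 both sides. So div: x^2 = 4.
Step 6. [x^2 = 4] √ both sides: 4 ≥ 0 gives two branches. So sqrt: x = 2 or -2.

Answer: x ∈ {-2, 2}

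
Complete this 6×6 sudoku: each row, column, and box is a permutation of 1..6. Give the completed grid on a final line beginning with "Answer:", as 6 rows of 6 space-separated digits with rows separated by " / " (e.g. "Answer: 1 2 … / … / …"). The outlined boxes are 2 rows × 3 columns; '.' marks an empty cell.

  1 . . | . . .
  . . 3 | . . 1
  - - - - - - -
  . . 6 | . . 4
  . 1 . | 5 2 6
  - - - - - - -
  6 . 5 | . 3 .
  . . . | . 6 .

Step 1. [r5c6∈{2}] nothing but 2 survives at r5c6 ⇒ r5c6=2.
Step 2. [r5c2∈{4}] r5c2 is down to just 4, so r5c2=4.
Step 3. [r3c4∈{1,3}] box 4 places 3 nowhere but r3c4. So r3c4=3.
Step 4. [r6c4∈{1,4}] across row 6, 4 lands solely at r6c4, so r6c4=4.
Step 5. [r4c3∈{4}] only 4 remains possible at r4c3, so r4c3=4.
Step 6. [r1c3∈{2}] only 2 remains possible at r1c3, so r1c3=2.
Step 7. [r1c4∈{6}] r1c4's peers cover all but 6, so r1c4=6.
Step 8. [r1c2∈{5}] nothing but 5 survives at r1c2. So r1c2=5.
Step 9. [r6c2∈{2,3}] col 2 places 3 nowhere but r6c2 ⇒ r6c2=3.
Step 10. [r2c1∈{4}] r2c1 is down to just 4, so r2c1=4.
Step 11. [r6c1∈{2}] only 2 remains possible at r6c1 ⇒ r6c1=2.
Step 12. [r5c4∈{1}] only 1 remains possible at r5c4 ⇒ r5c4=1.
Step 13. [r2c2∈{6}] only 6 remains possible at r2c2. So r2c2=6.
Step 14. [r2c5∈{5}] r2c5's peers cover all but 5. So r2c5=5.
Step 15. [r1c5∈{4}] r1c5 has the single candidate 4, so r1c5=4.
Step 16. [r3c2∈{2}] only 2 remains possible at r3c2, so r3c2=2.
Step 17. [r3c1∈{5}] r3c1 has the single candidate 5, so r3c1=5.
Step 18. [r6c3∈{1}] only 1 remains possible at r6c3. So r6c3=1.
Step 19. [r2c4∈{2}] only 2 remains possible at r2c4 ⇒ r2c4=2.
Step 20. [r3c5∈{1}] only 1 remains possible at r3c5, so r3c5=1.
Step 21. [r1c6∈{3}] nothing but 3 survives at r1c6, so r1c6=3.
Step 22. [r6c6∈{5}] r6c6 is down to just 5. So r6c6=5.
Step 23. [r4c1∈{3}] only 3 remains possible at r4c1, so r4c1=3.

Answer: 1 5 2 6 4 3 / 4 6 3 2 5 1 / 5 2 6 3 1 4 / 3 1 4 5 2 6 / 6 4 5 1 3 2 / 2 3 1 4 6 5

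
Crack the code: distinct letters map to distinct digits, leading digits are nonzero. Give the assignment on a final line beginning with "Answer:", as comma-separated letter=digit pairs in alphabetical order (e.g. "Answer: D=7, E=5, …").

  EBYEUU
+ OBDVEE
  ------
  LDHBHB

Step 1. [col 1: U + E ≡ B (mod 10)] several values work for E in column 1 (U + E ≡ B (mod 10), carry-in 0); try E=4. So E=4.
Step 2. [col 1: U + E ≡ B (mod 10)] U=7 is one option consistent with column 1 (U + E ≡ B (mod 10), carry-in 0) — take it. So U=7.
Step 3. [col 1: U + E ≡ B (mod 10)] column 1 reads U+E+carry(0)=B with U=7, E=4; with digits 4,7 already taken and all letters distinct, the only value for B is 1. So B=1.
Step 4. [col 2: U + E ≡ H (mod 10)] in column 2 we have U+E≡H with carry-in 1; given U=7, E=4 and digits 1,4,7 already taken and all letters distinct, that pins H to 2. So H=2.
Step 5. [col 3: E + V ≡ B (mod 10)] column 3: given E=4, B=1, carry-in 1, and digits 1,2,4,7 already taken and all letters distinct, E+V≡B (mod 10) forces V=6, so V=6.
Step 6. [col 4: Y + D ≡ H (mod 10)] Y=8 is one option consistent with column 4 (Y + D ≡ H (mod 10), carry-in 1) — take it. So Y=8.
Step 7. [col 4: Y + D ≡ H (mod 10)] from column 4 (Y=8, H=2, carry-in 1, digits 1,2,4,6,7,8 already taken and all letters distinct): D must equal 3 ⇒ D=3.
Step 8. [col 6: E + O ≡ L (mod 10)] from column 6 (E=4, carry-in 0, digits 1,2,3,4,6,7,8 already taken and all letters distinct): L must equal 9. So L=9.
Step 9. [col 6: E + O ≡ L (mod 10)] in column 6 we have E+O≡L with carry-in 0; given E=4, L=9 and digits 1,2,3,4,6,7,8,9 already taken and all letters distinct, that pins O to 5, so O=5.

Answer: B=1, D=3, E=4, H=2, L=9, O=5, U=7, V=6, Y=8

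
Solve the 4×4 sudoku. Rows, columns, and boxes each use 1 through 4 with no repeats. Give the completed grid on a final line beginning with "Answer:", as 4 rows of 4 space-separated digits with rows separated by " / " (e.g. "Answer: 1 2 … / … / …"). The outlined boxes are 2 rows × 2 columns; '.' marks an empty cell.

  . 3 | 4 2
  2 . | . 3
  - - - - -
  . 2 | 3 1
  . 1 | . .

Step 1. [r4c4∈{4}] r4c4's peers cover all but 4. So r4c4=4.
Step 2. [r3c1∈{4}] r3c1 is down to just 4. So r3c1=4.
Step 3. [r4c3∈{2}] only 2 remains possible at r4c3, so r4c3=2.
Step 4. [r1c1∈{1}] r1c1 has the single candidate 1 ⇒ r1c1=1.
Step 5. [r4c1∈{3}] r4c1 has the single candidate 3 ⇒ r4c1=3.
Step 6. [r2c3∈{1}] nothing but 1 survives at r2c3, so r2c3=1.
Step 7. [r2c2∈{4}] nothing but 4 survives at r2c2, so r2c2=4.

Answer: 1 3 4 2 / 2 4 1 3 / 4 2 3 1 / 3 1 2 4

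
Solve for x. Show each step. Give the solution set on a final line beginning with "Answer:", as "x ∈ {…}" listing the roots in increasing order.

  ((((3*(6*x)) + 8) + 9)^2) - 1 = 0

Step 1. [((((3*(6*x)) + 8) + 9)^2) - 1 = 0] add 1: x sits inside (… - 1). So sub: (((3*(6*x)) + 8) + 9)^2 = 1.
Step 2. [(((3*(6*x)) + 8) + 9)^2 = 1] LHS squared, RHS 1 ≥ 0: apply √ (±), so sqrt: ((3*(6*x)) + 8) + 9 = 1 or -1.
Step 3. [((3*(6*x)) + 8) + 9 = 1 or -1] subtract 9: x sits inside (… + 9). So sub: (3*(6*x)) + 8 = -8 or -10.
Step 4. [(3*(6*x)) + 8 = -8 or -10] subtract 8: x sits inside (… + 8). So sub: 3*(6*x) = -16 or -18.
Step 5. [3*(6*x) = -16 or -18] 3·(inner) — divide through by 3. So div: 6*x = -16/3 or -6.
Step 6. [6*x = -16/3 or -6] 6 out front; divide by 6, so div: x = -8/9 or -1.

Answer: x ∈ {-1, -8/9}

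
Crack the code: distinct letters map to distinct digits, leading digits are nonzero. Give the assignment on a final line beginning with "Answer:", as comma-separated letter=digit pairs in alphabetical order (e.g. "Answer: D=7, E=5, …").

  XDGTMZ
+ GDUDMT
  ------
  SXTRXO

Step 1. [col 1: Z + T ≡ O (mod 10)] no forcing yet in column 1 (carry-in 0); T=3 is free and consistent — try it. So T=3.
Step 2. [col 1: Z + T ≡ O (mod 10)] column 1 (Z + T ≡ O (mod 10), carry-in 0) doesn't pin O yet; pick O=2 and continue ⇒ O=2.
Step 3. [col 1: Z + T ≡ O (mod 10)] in column 1 we have Z+T≡O with carry-in 0; given T=3, O=2 and digits 2,3 already taken and all letters distinct, that pins Z to 9 ⇒ Z=9.
Step 4. [col 2: M + M ≡ X (mod 10)] X=1 is one option consistent with column 2 (M + M ≡ X (mod 10), carry-in 1) — take it ⇒ X=1.
Step 5. [col 2: M + M ≡ X (mod 10)] M=5 is one option consistent with column 2 (M + M ≡ X (mod 10), carry-in 1) — take it ⇒ M=5.
Step 6. [col 3: T + D ≡ R (mod 10)] column 3 (T + D ≡ R (mod 10), carry-in 1) doesn't pin D yet; pick D=0 and continue. So D=0.
Step 7. [col 3: T + D ≡ R (mod 10)] column 3 reads T+D+carry(1)=R with T=3, D=0; with digits 0,1,2,3,5,9 already taken and all letters distinct, the only value for R is 4, so R=4.
Step 8. [col 4: G + U ≡ T (mod 10)] several values work for G in column 4 (G + U ≡ T (mod 10), carry-in 0); try G=7, so G=7.
Step 9. [col 4: G + U ≡ T (mod 10)] column 4 reads G+U+carry(0)=T with G=7, T=3; with digits 0,1,2,3,4,5,7,9 already taken and all letters distinct, the only value for U is 6 ⇒ U=6.
Step 10. [col 6: X + G ≡ S (mod 10)] from column 6 (X=1, G=7, carry-in 0, digits 0,1,2,3,4,5,6,7,9 already taken and all letters distinct): S must equal 8. So S=8.

Answer: D=0, G=7, M=5, O=2, R=4, S=8, T=3, U=6, X=1, Z=9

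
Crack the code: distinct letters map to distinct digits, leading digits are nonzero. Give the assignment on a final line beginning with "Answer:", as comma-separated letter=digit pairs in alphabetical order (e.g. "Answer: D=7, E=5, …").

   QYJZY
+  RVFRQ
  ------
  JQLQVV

Step 1. [col 1: Y + Q ≡ V (mod 10)] no forcing yet in column 1 (carry-in 0); Y=3 is free and consistent — try it ⇒ Y=3.
Step 2. [J] adding two 5-digit numbers gives at most 5+1 digits, and here it does — J is that final carry and must be 1 ⇒ J=1.
Step 3. [col 1: Y + Q ≡ V (mod 10)] column 1 (Y + Q ≡ V (mod 10), carry-in 0) doesn't pin Q yet; pick Q=4 and continue, so Q=4.
Step 4. [col 1: Y + Q ≡ V (mod 10)] column 1: given Y=3, Q=4, carry-in 0, and digits 1,3,4 already taken and all letters distinct, Y+Q≡V (mod 10) forces V=7, so V=7.
Step 5. [col 2: Z + R ≡ V (mod 10)] several values work for R in column 2 (Z + R ≡ V (mod 10), carry-in 0); try R=9, so R=9.
Step 6. [col 2: Z + R ≡ V (mod 10)] column 2: given R=9, V=7, carry-in 0, and digits 1,3,4,7,9 already taken and all letters distinct, Z+R≡V (mod 10) forces Z=8, so Z=8.
Step 7. [col 3: J + F ≡ Q (mod 10)] column 3: given J=1, Q=4, carry-in 1, and digits 1,3,4,7,8,9 already taken and all letters distinct, J+F≡Q (mod 10) forces F=2 ⇒ F=2.
Step 8. [col 4: Y + V ≡ L (mod 10)] from column 4 (Y=3, V=7, carry-in 0, digits 1,2,3,4,7,8,9 already taken and all letters distinct): L must equal 0 ⇒ L=0.

Answer: F=2, J=1, L=0, Q=4, R=9, V=7, Y=3, Z=8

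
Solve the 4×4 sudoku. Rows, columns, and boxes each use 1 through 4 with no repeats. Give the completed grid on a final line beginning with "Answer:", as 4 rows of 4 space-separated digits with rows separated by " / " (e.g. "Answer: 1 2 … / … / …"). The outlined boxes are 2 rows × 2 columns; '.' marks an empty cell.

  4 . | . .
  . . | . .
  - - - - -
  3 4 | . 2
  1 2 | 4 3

Step 1. [r1c4∈{1}] r1c4 has the single candidate 1, so r1c4=1.
Step 2. [r1c2∈{3}] r1c2 has the single candidate 3 ⇒ r1c2=3.
Step 3. [r2c1∈{2}] nothing but 2 survives at r2c1, so r2c1=2.
Step 4. [r1c3∈{2}] r1c3 has the single candidate 2. So r1c3=2.
Step 5. [r3c3∈{1}] r3c3's peers cover all but 1 ⇒ r3c3=1.
Step 6. [r2c2∈{1}] only 1 remains possible at r2c2 ⇒ r2c2=1.
Step 7. [r2c4∈{4}] r2c4 has the single candidate 4. So r2c4=4.
Step 8. [r2c3∈{3}] r2c3 is down to just 3 ⇒ r2c3=3.

Answer: 4 3 2 1 / 2 1 3 4 / 3 4 1 2 / 1 2 4 3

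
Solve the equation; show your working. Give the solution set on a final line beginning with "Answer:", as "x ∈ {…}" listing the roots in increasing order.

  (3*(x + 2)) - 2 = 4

Step 1. [(3*(x + 2)) - 2 = 4] add 2: x sits inside (… - 2) ⇒ sub: 3*(x + 2) = 6.
Step 2. [3*(x + 2) = 6] divide by the outer 3 ⇒ div: x + 2 = 2.
Step 3. [x + 2 = 2] +2 is outermost — subtract 2 both sides ⇒ sub: x = 0.

Answer: x ∈ {0}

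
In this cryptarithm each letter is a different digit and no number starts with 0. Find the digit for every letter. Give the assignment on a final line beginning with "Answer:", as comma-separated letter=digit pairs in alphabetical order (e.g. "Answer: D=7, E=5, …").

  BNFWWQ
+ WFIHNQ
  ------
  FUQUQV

Step 1. [col 1: Q + Q ≡ V (mod 10)] column 1 (Q + Q ≡ V (mod 10), carry-in 0) doesn't pin Q yet; pick Q=5 and continue. So Q=5.
Step 2. [col 1: Q + Q ≡ V (mod 10)] in column 1 we have Q+Q≡V with carry-in 0; given Q=5 and digits 5 already taken and all letters distinct, that pins V to 0 ⇒ V=0.
Step 3. [col 2: W + N ≡ Q (mod 10)] N=1 is one option consistent with column 2 (W + N ≡ Q (mod 10), carry-in 1) — take it. So N=1.
Step 4. [col 2: W + N ≡ Q (mod 10)] in column 2 we have W+N≡Q with carry-in 1; given N=1, Q=5 and digits 0,1,5 already taken and all letters distinct, that pins W to 3 ⇒ W=3.
Step 5. [col 3: W + H ≡ U (mod 10)] H=6 is one option consistent with column 3 (W + H ≡ U (mod 10), carry-in 0) — take it, so H=6.
Step 6. [col 3: W + H ≡ U (mod 10)] in column 3 we have W+H≡U with carry-in 0; given W=3, H=6 and digits 0,1,3,5,6 already taken and all letters distinct, that pins U to 9. So U=9.
Step 7. [col 4: F + I ≡ Q (mod 10)] I=8 is one option consistent with column 4 (F + I ≡ Q (mod 10), carry-in 0) — take it. So I=8.
Step 8. [col 4: F + I ≡ Q (mod 10)] from column 4 (I=8, Q=5, carry-in 0, digits 0,1,3,5,6,8,9 already taken and all letters distinct): F must equal 7. So F=7.
Step 9. [col 6: B + W ≡ F (mod 10)] from column 6 (W=3, F=7, carry-in 0, digits 0,1,3,5,6,7,8,9 already taken and all letters distinct): B must equal 4. So B=4.

Answer: B=4, F=7, H=6, I=8, N=1, Q=5, U=9, V=0, W=3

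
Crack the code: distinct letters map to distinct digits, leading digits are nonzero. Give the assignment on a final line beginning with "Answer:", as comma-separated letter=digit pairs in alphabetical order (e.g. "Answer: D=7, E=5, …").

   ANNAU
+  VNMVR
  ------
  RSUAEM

Step 1. [col 1: U + R ≡ M (mod 10)] U=5 is one option consistent with column 1 (U + R ≡ M (mod 10), carry-in 0) — take it, so U=5.
Step 2. [col 1: U + R ≡ M (mod 10)] no forcing yet in column 1 (carry-in 0); R=1 is free and consistent — try it. So R=1.
Step 3. [col 1: U + R ≡ M (mod 10)] column 1: given U=5, R=1, carry-in 0, and digits 1,5 already taken and all letters distinct, U+R≡M (mod 10) forces M=6, so M=6.
Step 4. [col 2: A + V ≡ E (mod 10)] column 2 (A + V ≡ E (mod 10), carry-in 0) doesn't pin A yet; pick A=4 and continue ⇒ A=4.
Step 5. [col 2: A + V ≡ E (mod 10)] column 2 (A + V ≡ E (mod 10), carry-in 0) doesn't pin E yet; pick E=2 and continue, so E=2.
Step 6. [col 2: A + V ≡ E (mod 10)] column 2 reads A+V+carry(0)=E with A=4, E=2; with digits 1,2,4,5,6 already taken and all letters distinct, the only value for V is 8. So V=8.
Step 7. [col 3: N + M ≡ A (mod 10)] column 3: given M=6, A=4, carry-in 1, and digits 1,2,4,5,6,8 already taken and all letters distinct, N+M≡A (mod 10) forces N=7. So N=7.
Step 8. [col 5: A + V ≡ S (mod 10)] column 5 reads A+V+carry(1)=S with A=4, V=8; with digits 1,2,4,5,6,7,8 already taken and all letters distinct, the only value for S is 3, so S=3.

Answer: A=4, E=2, M=6, N=7, R=1, S=3, U=5, V=8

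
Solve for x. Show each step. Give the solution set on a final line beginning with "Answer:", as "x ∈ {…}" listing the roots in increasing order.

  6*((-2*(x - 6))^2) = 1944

Step 1. [6*((-2*(x - 6))^2) = 1944] 6·(inner) — divide through by 6, so div: (-2*(x - 6))^2 = 324.
Step 2. [(-2*(x - 6))^2 = 324] 324 ≥ 0, LHS is (·)² — take ±√, so sqrt: -2*(x - 6) = 18 or -18.
Step 3. [-2*(x - 6) = 18 or -18] -2 out front; divide by -2. So div: x - 6 = -9 or 9.
Step 4. [x - 6 = -9 or 9] add 6: x sits inside (… - 6) ⇒ sub: x = -3 or 15.

Answer: x ∈ {-3, 15}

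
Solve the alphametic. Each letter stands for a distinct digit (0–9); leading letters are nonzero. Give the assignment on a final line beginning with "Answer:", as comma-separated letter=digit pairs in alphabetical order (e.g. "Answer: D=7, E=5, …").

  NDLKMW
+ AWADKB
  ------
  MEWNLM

Step 1. [col 1: W + B ≡ M (mod 10)] W=2 is one option consistent with column 1 (W + B ≡ M (mod 10), carry-in 0) — take it, so W=2.
Step 2. [col 1: W + B ≡ M (mod 10)] no forcing yet in column 1 (carry-in 0); B=6 is free and consistent — try it, so B=6.
Step 3. [col 1: W + B ≡ M (mod 10)] column 1 reads W+B+carry(0)=M with W=2, B=6; with digits 2,6 already taken and all letters distinct, the only value for M is 8 ⇒ M=8.
Step 4. [col 2: M + K ≡ L (mod 10)] several values work for K in column 2 (M + K ≡ L (mod 10), carry-in 0); try K=1, so K=1.
Step 5. [col 2: M + K ≡ L (mod 10)] in column 2 we have M+K≡L with carry-in 0; given M=8, K=1 and digits 1,2,6,8 already taken and all letters distinct, that pins L to 9 ⇒ L=9.
Step 6. [col 3: K + D ≡ N (mod 10)] several values work for N in column 3 (K + D ≡ N (mod 10), carry-in 0); try N=5, so N=5.
Step 7. [col 3: K + D ≡ N (mod 10)] column 3 reads K+D+carry(0)=N with K=1, N=5; with digits 1,2,5,6,8,9 already taken and all letters distinct, the only value for D is 4. So D=4.
Step 8. [col 4: L + A ≡ W (mod 10)] in column 4 we have L+A≡W with carry-in 0; given L=9, W=2 and digits 1,2,4,5,6,8,9 already taken and all letters distinct, that pins A to 3. So A=3.
Step 9. [col 5: D + W ≡ E (mod 10)] from column 5 (D=4, W=2, carry-in 1, digits 1,2,3,4,5,6,8,9 already taken and all letters distinct): E must equal 7, so E=7.

Answer: A=3, B=6, D=4, E=7, K=1, L=9, M=8, N=5, W=2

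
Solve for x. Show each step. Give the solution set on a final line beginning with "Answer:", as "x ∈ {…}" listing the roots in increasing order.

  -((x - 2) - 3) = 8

Step 1. [-((x - 2) - 3) = 8] LHS negated; negate both sides. So neg: (x - 2) - 3 = -8.
Step 2. [(x - 2) - 3 = -8] the outer -3 inverts by adding 3. So sub: x - 2 = -5.
Step 3. [x - 2 = -5] -2 is outermost — add 2 both sides. So sub: x = -3.

Answer: x ∈ {-3}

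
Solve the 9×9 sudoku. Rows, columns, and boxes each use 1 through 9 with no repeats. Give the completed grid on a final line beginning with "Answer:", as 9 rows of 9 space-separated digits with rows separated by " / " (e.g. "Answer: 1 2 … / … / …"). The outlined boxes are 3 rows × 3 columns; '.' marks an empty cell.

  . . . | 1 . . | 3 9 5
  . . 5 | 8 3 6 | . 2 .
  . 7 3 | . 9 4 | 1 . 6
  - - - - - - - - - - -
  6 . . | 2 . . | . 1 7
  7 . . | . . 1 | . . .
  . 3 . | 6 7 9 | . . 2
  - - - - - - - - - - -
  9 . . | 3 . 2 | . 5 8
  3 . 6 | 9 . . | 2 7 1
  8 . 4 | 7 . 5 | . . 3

Step 1. [r5c4∈{4,5}] 4 has one home in col 4: r5c4 ⇒ r5c4=4.
Step 2. [r6c1∈{1,4,5}] across col 1, 5 lands solely at r6c1. So r6c1=5.
Step 3. [r4c2∈{4,8,9}] 4 has one home in box 4: r4c2, so r4c2=4.
Step 4. [r9c8∈{6}] only 6 remains possible at r9c8. So r9c8=6.
Step 5. [r7c2∈{1}] only 1 remains possible at r7c2 ⇒ r7c2=1.
Step 6. [r5c9∈{9}] r5c9 has the single candidate 9. So r5c9=9.
Step 7. [r1c5∈{2}] only 2 remains possible at r1c5 ⇒ r1c5=2.
Step 8. [r1c3∈{8}] r1c3 has the single candidate 8, so r1c3=8.
Step 9. [r5c2∈{2,8}] 8 has one home in col 2: r5c2. So r5c2=8.
Step 10. [r7c7∈{4}] only 4 remains possible at r7c7 ⇒ r7c7=4.
Step 11. [r8c6∈{8}] only 8 remains possible at r8c6, so r8c6=8.
Step 12. [r4c5∈{5,8}] across col 5, 8 lands solely at r4c5. So r4c5=8.
Step 13. [r2c9∈{4}] nothing but 4 survives at r2c9. So r2c9=4.
Step 14. [r5c5∈{5}] only 5 remains possible at r5c5, so r5c5=5.
Step 15. [r6c7∈{8}] nothing but 8 survives at r6c7. So r6c7=8.
Step 16. [r3c1∈{2}] r3c1 has the single candidate 2. So r3c1=2.
Step 17. [r5c3∈{2}] r5c3's peers cover all but 2. So r5c3=2.
Step 18. [r6c3∈{1}] r6c3 has the single candidate 1, so r6c3=1.
Step 19. [r4c3∈{9}] only 9 remains possible at r4c3. So r4c3=9.
Step 20. [r8c2∈{5}] r8c2 is down to just 5, so r8c2=5.
Step 21. [r7c5∈{6}] only 6 remains possible at r7c5, so r7c5=6.
Step 22. [r2c2∈{9}] r2c2's peers cover all but 9. So r2c2=9.
Step 23. [r1c1∈{4}] r1c1 has the single candidate 4, so r1c1=4.
Step 24. [r7c3∈{7}] only 7 remains possible at r7c3 ⇒ r7c3=7.
Step 25. [r2c1∈{1}] nothing but 1 survives at r2c1 ⇒ r2c1=1.
Step 26. [r6c8∈{4}] r6c8's peers cover all but 4. So r6c8=4.
Step 27. [r1c6∈{7}] nothing but 7 survives at r1c6 ⇒ r1c6=7.
Step 28. [r9c5∈{1}] r9c5 has the single candidate 1. So r9c5=1.
Step 29. [r5c8∈{3}] nothing but 3 survives at r5c8. So r5c8=3.
Step 30. [r8c5∈{4}] nothing but 4 survives at r8c5. So r8c5=4.
Step 31. [r9c2∈{2}] r9c2's peers cover all but 2. So r9c2=2.
Step 32. [r1c2∈{6}] nothing but 6 survives at r1c2 ⇒ r1c2=6.
Step 33. [r4c6∈{3}] r4c6's peers cover all but 3 ⇒ r4c6=3.
Step 34. [r5c7∈{6}] only 6 remains possible at r5c7. So r5c7=6.
Step 35. [r9c7∈{9}] nothing but 9 survives at r9c7 ⇒ r9c7=9.
Step 36. [r3c4∈{5}] r3c4 is down to just 5. So r3c4=5.
Step 37. [r2c7∈{7}] only 7 remains possible at r2c7, so r2c7=7.
Step 38. [r4c7∈{5}] nothing but 5 survives at r4c7. So r4c7=5.
Step 39. [r3c8∈{8}] r3c8's peers cover all but 8 ⇒ r3c8=8.

Answer: 4 6 8 1 2 7 3 9 5 / 1 9 5 8 3 6 7 2 4 / 2 7 3 5 9 4 1 8 6 / 6 4 9 2 8 3 5 1 7 / 7 8 2 4 5 1 6 3 9 / 5 3 1 6 7 9 8 4 2 / 9 1 7 3 6 2 4 5 8 / 3 5 6 9 4 8 2 7 1 / 8 2 4 7 1 5 9 6 3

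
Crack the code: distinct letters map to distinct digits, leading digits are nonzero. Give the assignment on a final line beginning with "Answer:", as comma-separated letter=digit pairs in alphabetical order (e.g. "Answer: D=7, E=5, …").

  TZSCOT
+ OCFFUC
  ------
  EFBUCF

Step 1. [col 1: T + C ≡ F (mod 10)] C=1 is one option consistent with column 1 (T + C ≡ F (mod 10), carry-in 0) — take it ⇒ C=1.
Step 2. [col 1: T + C ≡ F (mod 10)] column 1 (T + C ≡ F (mod 10), carry-in 0) doesn't pin T yet; pick T=6 and continue, so T=6.
Step 3. [col 1: T + C ≡ F (mod 10)] column 1 reads T+C+carry(0)=F with T=6, C=1; with digits 1,6 already taken and all letters distinct, the only value for F is 7. So F=7.
Step 4. [col 2: O + U ≡ C (mod 10)] O=2 is one option consistent with column 2 (O + U ≡ C (mod 10), carry-in 0) — take it, so O=2.
Step 5. [col 2: O + U ≡ C (mod 10)] from column 2 (O=2, C=1, carry-in 0, digits 1,2,6,7 already taken and all letters distinct): U must equal 9. So U=9.
Step 6. [col 4: S + F ≡ B (mod 10)] S=3 is one option consistent with column 4 (S + F ≡ B (mod 10), carry-in 0) — take it ⇒ S=3.
Step 7. [col 4: S + F ≡ B (mod 10)] in column 4 we have S+F≡B with carry-in 0; given S=3, F=7 and digits 1,2,3,6,7,9 already taken and all letters distinct, that pins B to 0. So B=0.
Step 8. [col 5: Z + C ≡ F (mod 10)] from column 5 (C=1, F=7, carry-in 1, digits 0,1,2,3,6,7,9 already taken and all letters distinct): Z must equal 5. So Z=5.
Step 9. [col 6: T + O ≡ E (mod 10)] in column 6 we have T+O≡E with carry-in 0; given T=6, O=2 and digits 0,1,2,3,5,6,7,9 already taken and all letters distinct, that pins E to 8, so E=8.

Answer: B=0, C=1, E=8, F=7, O=2, S=3, T=6, U=9, Z=5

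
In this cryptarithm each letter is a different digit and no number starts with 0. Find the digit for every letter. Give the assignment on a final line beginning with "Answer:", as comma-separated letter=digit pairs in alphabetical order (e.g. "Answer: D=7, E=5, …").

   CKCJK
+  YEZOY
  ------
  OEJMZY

Step 1. [col 1: K + Y ≡ Y (mod 10)] in column 1 we have K+Y≡Y with carry-in 0; given nothing yet and all letters distinct, none taken yet, that pins K to 0. So K=0.
Step 2. [col 1: K + Y ≡ Y (mod 10)] no forcing yet in column 1 (carry-in 0); Y=6 is free and consistent — try it ⇒ Y=6.
Step 3. [col 2: J + O ≡ Z (mod 10)] J=4 is one option consistent with column 2 (J + O ≡ Z (mod 10), carry-in 0) — take it, so J=4.
Step 4. [col 2: J + O ≡ Z (mod 10)] column 2 (J + O ≡ Z (mod 10), carry-in 0) doesn't pin Z yet; pick Z=5 and continue ⇒ Z=5.
Step 5. [col 2: J + O ≡ Z (mod 10)] column 2: given J=4, Z=5, carry-in 0, and digits 0,4,5,6 already taken and all letters distinct, J+O≡Z (mod 10) forces O=1. So O=1.
Step 6. [col 3: C + Z ≡ M (mod 10)] several values work for C in column 3 (C + Z ≡ M (mod 10), carry-in 0); try C=7, so C=7.
Step 7. [col 3: C + Z ≡ M (mod 10)] column 3: given C=7, Z=5, carry-in 0, and digits 0,1,4,5,6,7 already taken and all letters distinct, C+Z≡M (mod 10) forces M=2, so M=2.
Step 8. [col 4: K + E ≡ J (mod 10)] column 4 reads K+E+carry(1)=J with K=0, J=4; with digits 0,1,2,4,5,6,7 already taken and all letters distinct, the only value for E is 3 ⇒ E=3.

Answer: C=7, E=3, J=4, K=0, M=2, O=1, Y=6, Z=5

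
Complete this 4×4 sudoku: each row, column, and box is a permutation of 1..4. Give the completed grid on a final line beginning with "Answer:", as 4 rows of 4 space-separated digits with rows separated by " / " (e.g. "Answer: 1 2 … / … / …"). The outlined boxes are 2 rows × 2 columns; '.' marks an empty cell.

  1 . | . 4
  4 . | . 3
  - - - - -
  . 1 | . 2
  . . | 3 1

Step 1. [r2c2∈{2}] r2c2 has the single candidate 2, so r2c2=2.
Step 2. [r2c3∈{1}] only 1 remains possible at r2c3, so r2c3=1.
Step 3. [r1c3∈{2}] r1c3 is down to just 2. So r1c3=2.
Step 4. [r4c2∈{4}] r4c2 has the single candidate 4 ⇒ r4c2=4.
Step 5. [r3c3∈{4}] nothing but 4 survives at r3c3. So r3c3=4.
Step 6. [r3c1∈{3}] nothing but 3 survives at r3c1 ⇒ r3c1=3.
Step 7. [r1c2∈{3}] r1c2's peers cover all but 3, so r1c2=3.
Step 8. [r4c1∈{2}] only 2 remains possible at r4c1, so r4c1=2.

Answer: 1 3 2 4 / 4 2 1 3 / 3 1 4 2 / 2 4 3 1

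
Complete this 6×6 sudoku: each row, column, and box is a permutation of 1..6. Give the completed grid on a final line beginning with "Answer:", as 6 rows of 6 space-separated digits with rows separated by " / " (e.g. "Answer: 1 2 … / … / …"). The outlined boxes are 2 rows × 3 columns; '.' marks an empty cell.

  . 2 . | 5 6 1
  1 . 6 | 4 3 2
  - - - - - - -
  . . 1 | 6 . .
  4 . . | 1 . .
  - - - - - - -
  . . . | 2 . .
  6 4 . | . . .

Step 1. [r3c1∈{2,3,5}] in col 1, 2 fits only at r3c1 ⇒ r3c1=2.
Step 2. [r5c1∈{3,5}] r5c1 is the only open cell in col 1 admitting 5, so r5c1=5.
Step 3. [r4c3∈{3,5}] col 3 places 5 nowhere but r4c3, so r4c3=5.
Step 4. [r5c3∈{3}] r5c3 has the single candidate 3, so r5c3=3.
Step 5. [r4c6∈{3}] r4c6 is down to just 3 ⇒ r4c6=3.
Step 6. [r6c5∈{1,5}] row 6 places 1 nowhere but r6c5, so r6c5=1.
Step 7. [r5c5∈{4}] r5c5 has the single candidate 4, so r5c5=4.
Step 8. [r3c5∈{5}] r3c5 has the single candidate 5. So r3c5=5.
Step 9. [r3c2∈{3}] nothing but 3 survives at r3c2 ⇒ r3c2=3.
Step 10. [r1c3∈{4}] only 4 remains possible at r1c3, so r1c3=4.
Step 11. [r4c5∈{2}] r4c5 has the single candidate 2. So r4c5=2.
Step 12. [r6c6∈{5}] nothing but 5 survives at r6c6, so r6c6=5.
Step 13. [r3c6∈{4}] only 4 remains possible at r3c6, so r3c6=4.
Step 14. [r1c1∈{3}] r1c1 is down to just 3. So r1c1=3.
Step 15. [r5c6∈{6}] nothing but 6 survives at r5c6. So r5c6=6.
Step 16. [r6c4∈{3}] r6c4 has the single candidate 3. So r6c4=3.
Step 17. [r5c2∈{1}] r5c2's peers cover all but 1. So r5c2=1.
Step 18. [r4c2∈{6}] r4c2's peers cover all but 6, so r4c2=6.
Step 19. [r6c3∈{2}] r6c3's peers cover all but 2 ⇒ r6c3=2.
Step 20. [r2c2∈{5}] only 5 remains possible at r2c2 ⇒ r2c2=5.

Answer: 3 2 4 5 6 1 / 1 5 6 4 3 2 / 2 3 1 6 5 4 / 4 6 5 1 2 3 / 5 1 3 2 4 6 / 6 4 2 3 1 5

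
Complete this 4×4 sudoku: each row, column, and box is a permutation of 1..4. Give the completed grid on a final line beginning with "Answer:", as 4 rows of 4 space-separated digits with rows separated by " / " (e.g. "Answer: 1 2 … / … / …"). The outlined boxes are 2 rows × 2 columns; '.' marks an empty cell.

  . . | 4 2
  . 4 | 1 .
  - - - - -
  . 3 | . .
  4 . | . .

Step 1. [r4c2∈{1,2}] 2 has one home in col 2: r4c2, so r4c2=2.
Step 2. [r2c4∈{3}] r2c4 is down to just 3. So r2c4=3.
Step 3. [r3c1∈{1}] r3c1 has the single candidate 1, so r3c1=1.
Step 4. [r4c4∈{1}] r4c4's peers cover all but 1. So r4c4=1.
Step 5. [r1c2∈{1}] r1c2 has the single candidate 1. So r1c2=1.
Step 6. [r3c3∈{2}] r3c3's peers cover all but 2. So r3c3=2.
Step 7. [r3c4∈{4}] r3c4 is down to just 4. So r3c4=4.
Step 8. [r1c1∈{3}] r1c1's peers cover all but 3. So r1c1=3.
Step 9. [r2c1∈{2}] only 2 remains possible at r2c1 ⇒ r2c1=2.
Step 10. [r4c3∈{3}] only 3 remains possible at r4c3 ⇒ r4c3=3.

Answer: 3 1 4 2 / 2 4 1 3 / 1 3 2 4 / 4 2 3 1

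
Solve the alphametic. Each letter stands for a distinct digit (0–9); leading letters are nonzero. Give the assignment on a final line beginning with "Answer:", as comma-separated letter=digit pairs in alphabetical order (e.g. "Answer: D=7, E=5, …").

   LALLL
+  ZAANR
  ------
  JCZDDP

Step 1. [J] the sum has 6 digits but both addends have 5; that extra leading digit J is the final carry, namely 1. So J=1.
Step 2. [col 1: L + R ≡ P (mod 10)] column 1 (L + R ≡ P (mod 10), carry-in 0) doesn't pin L yet; pick L=6 and continue. So L=6.
Step 3. [col 1: L + R ≡ P (mod 10)] several values work for R in column 1 (L + R ≡ P (mod 10), carry-in 0); try R=3, so R=3.
Step 4. [col 1: L + R ≡ P (mod 10)] column 1: given L=6, R=3, carry-in 0, and digits 1,3,6 already taken and all letters distinct, L+R≡P (mod 10) forces P=9. So P=9.
Step 5. [col 2: L + N ≡ D (mod 10)] N=8 is one option consistent with column 2 (L + N ≡ D (mod 10), carry-in 0) — take it, so N=8.
Step 6. [col 2: L + N ≡ D (mod 10)] column 2: given L=6, N=8, carry-in 0, and digits 1,3,6,8,9 already taken and all letters distinct, L+N≡D (mod 10) forces D=4 ⇒ D=4.
Step 7. [col 3: L + A ≡ D (mod 10)] in column 3 we have L+A≡D with carry-in 1; given L=6, D=4 and digits 1,3,4,6,8,9 already taken and all letters distinct, that pins A to 7 ⇒ A=7.
Step 8. [col 4: A + A ≡ Z (mod 10)] from column 4 (A=7, carry-in 1, digits 1,3,4,6,7,8,9 already taken and all letters distinct): Z must equal 5, so Z=5.
Step 9. [col 5: L + Z ≡ C (mod 10)] from column 5 (L=6, Z=5, carry-in 1, digits 1,3,4,5,6,7,8,9 already taken and all letters distinct): C must equal 2. So C=2.

Answer: A=7, C=2, D=4, J=1, L=6, N=8, P=9, R=3, Z=5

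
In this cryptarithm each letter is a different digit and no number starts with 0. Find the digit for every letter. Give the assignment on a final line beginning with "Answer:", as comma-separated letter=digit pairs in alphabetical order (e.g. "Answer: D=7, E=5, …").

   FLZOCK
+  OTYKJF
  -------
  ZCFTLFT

Step 1. [col 1: K + F ≡ T (mod 10)] no forcing yet in column 1 (carry-in 0); K=2 is free and consistent — try it ⇒ K=2.
Step 2. [col 1: K + F ≡ T (mod 10)] several values work for T in column 1 (K + F ≡ T (mod 10), carry-in 0); try T=0. So T=0.
Step 3. [Z] adding two 6-digit numbers gives at most 6+1 digits, and here it does — Z is that final carry and must be 1, so Z=1.
Step 4. [col 1: K + F ≡ T (mod 10)] column 1 reads K+F+carry(0)=T with K=2, T=0; with digits 0,1,2 already taken and all letters distinct, the only value for F is 8 ⇒ F=8.
Step 5. [col 2: C + J ≡ F (mod 10)] several values work for J in column 2 (C + J ≡ F (mod 10), carry-in 1); try J=4. So J=4.
Step 6. [col 2: C + J ≡ F (mod 10)] in column 2 we have C+J≡F with carry-in 1; given J=4, F=8 and digits 0,1,2,4,8 already taken and all letters distinct, that pins C to 3 ⇒ C=3.
Step 7. [col 3: O + K ≡ L (mod 10)] several values work for O in column 3 (O + K ≡ L (mod 10), carry-in 0); try O=5, so O=5.
Step 8. [col 3: O + K ≡ L (mod 10)] column 3: given O=5, K=2, carry-in 0, and digits 0,1,2,3,4,5,8 already taken and all letters distinct, O+K≡L (mod 10) forces L=7 ⇒ L=7.
Step 9. [col 4: Z + Y ≡ T (mod 10)] column 4: given Z=1, T=0, carry-in 0, and digits 0,1,2,3,4,5,7,8 already taken and all letters distinct, Z+Y≡T (mod 10) forces Y=9. So Y=9.

Answer: C=3, F=8, J=4, K=2, L=7, O=5, T=0, Y=9, Z=1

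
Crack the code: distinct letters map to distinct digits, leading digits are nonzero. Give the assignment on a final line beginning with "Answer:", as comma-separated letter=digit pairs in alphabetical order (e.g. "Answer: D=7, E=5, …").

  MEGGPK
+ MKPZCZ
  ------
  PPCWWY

Step 1. [col 1: K + Z ≡ Y (mod 10)] no forcing yet in column 1 (carry-in 0); K=6 is free and consistent — try it ⇒ K=6.
Step 2. [col 1: K + Z ≡ Y (mod 10)] no forcing yet in column 1 (carry-in 0); Z=7 is free and consistent — try it ⇒ Z=7.
Step 3. [col 1: K + Z ≡ Y (mod 10)] from column 1 (K=6, Z=7, carry-in 0, digits 6,7 already taken and all letters distinct): Y must equal 3 ⇒ Y=3.
Step 4. [col 2: P + C ≡ W (mod 10)] column 2 (P + C ≡ W (mod 10), carry-in 1) doesn't pin W yet; pick W=9 and continue ⇒ W=9.
Step 5. [col 2: P + C ≡ W (mod 10)] no forcing yet in column 2 (carry-in 1); C=0 is free and consistent — try it ⇒ C=0.
Step 6. [col 2: P + C ≡ W (mod 10)] in column 2 we have P+C≡W with carry-in 1; given C=0, W=9 and digits 0,3,6,7,9 already taken and all letters distinct, that pins P to 8. So P=8.
Step 7. [col 3: G + Z ≡ W (mod 10)] from column 3 (Z=7, W=9, carry-in 0, digits 0,3,6,7,8,9 already taken and all letters distinct): G must equal 2. So G=2.
Step 8. [col 5: E + K ≡ P (mod 10)] column 5 reads E+K+carry(1)=P with K=6, P=8; with digits 0,2,3,6,7,8,9 already taken and all letters distinct, the only value for E is 1 ⇒ E=1.
Step 9. [col 6: M + M ≡ P (mod 10)] column 6 reads M+M+carry(0)=P with P=8; with digits 0,1,2,3,6,7,8,9 already taken and all letters distinct, the only value for M is 4. So M=4.

Answer: C=0, E=1, G=2, K=6, M=4, P=8, W=9, Y=3, Z=7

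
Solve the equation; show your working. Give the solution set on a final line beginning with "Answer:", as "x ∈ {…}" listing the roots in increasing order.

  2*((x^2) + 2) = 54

Step 1. [2*((x^2) + 2) = 54] 2 out front; divide by 2, so div: (x^2) + 2 = 27.
Step 2. [(x^2) + 2 = 27] the outer +2 inverts by subtracting 2. So sub: x^2 = 25.
Step 3. [x^2 = 25] √ both sides: 25 ≥ 0 gives two branches ⇒ sqrt: x = 5 or -5.

Answer: x ∈ {-5, 5}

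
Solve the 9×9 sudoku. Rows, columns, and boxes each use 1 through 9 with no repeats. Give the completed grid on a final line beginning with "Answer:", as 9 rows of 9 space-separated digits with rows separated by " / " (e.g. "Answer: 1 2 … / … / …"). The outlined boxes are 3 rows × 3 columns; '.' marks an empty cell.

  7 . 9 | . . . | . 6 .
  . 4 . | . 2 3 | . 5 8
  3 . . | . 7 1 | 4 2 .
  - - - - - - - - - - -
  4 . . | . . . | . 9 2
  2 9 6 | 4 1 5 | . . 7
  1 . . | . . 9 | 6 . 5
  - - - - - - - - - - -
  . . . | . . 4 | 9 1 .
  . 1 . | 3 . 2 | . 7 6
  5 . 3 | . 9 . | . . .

Step 1. [r1c6∈{8}] nothing but 8 survives at r1c6. So r1c6=8.
Step 2. [r4c7∈{1,3,8}] r4c7 is the only open cell in row 4 admitting 1 ⇒ r4c7=1.
Step 3. [r1c4∈{5}] only 5 remains possible at r1c4, so r1c4=5.
Step 4. [r7c3∈{2,7,8}] col 3 places 2 nowhere but r7c3. So r7c3=2.
Step 5. [r7c5∈{5,6,8}] r7c5 is the only open cell in row 7 admitting 5. So r7c5=5.
Step 6. [r8c5∈{8}] r8c5's peers cover all but 8. So r8c5=8.
Step 7. [r6c8∈{3,4,8}] r6c8 is the only open cell in row 6 admitting 4. So r6c8=4.
Step 8. [r9c8∈{8}] r9c8's peers cover all but 8. So r9c8=8.
Step 9. [r4c5∈{3,6}] 6 has one home in col 5: r4c5, so r4c5=6.
Step 10. [r4c6∈{7}] nothing but 7 survives at r4c6, so r4c6=7.
Step 11. [r4c2∈{3,5,8}] 3 has one home in row 4: r4c2, so r4c2=3.
Step 12. [r2c1∈{6}] r2c1 is down to just 6, so r2c1=6.
Step 13. [r9c6∈{6}] r9c6 is down to just 6 ⇒ r9c6=6.
Step 14. [r9c2∈{7}] only 7 remains possible at r9c2, so r9c2=7.
Step 15. [r6c2∈{8}] r6c2 has the single candidate 8, so r6c2=8.
Step 16. [r1c7∈{3}] nothing but 3 survives at r1c7. So r1c7=3.
Step 17. [r3c2∈{5}] nothing but 5 survives at r3c2, so r3c2=5.
Step 18. [r3c4∈{6,9}] in row 3, 6 fits only at r3c4. So r3c4=6.
Step 19. [r9c9∈{4}] r9c9's peers cover all but 4. So r9c9=4.
Step 20. [r5c8∈{3}] nothing but 3 survives at r5c8. So r5c8=3.
Step 21. [r1c9∈{1}] only 1 remains possible at r1c9 ⇒ r1c9=1.
Step 22. [r7c2∈{6}] only 6 remains possible at r7c2 ⇒ r7c2=6.
Step 23. [r9c4∈{1}] only 1 remains possible at r9c4 ⇒ r9c4=1.
Step 24. [r1c2∈{2}] nothing but 2 survives at r1c2, so r1c2=2.
Step 25. [r3c3∈{8}] r3c3 is down to just 8 ⇒ r3c3=8.
Step 26. [r6c5∈{3}] only 3 remains possible at r6c5, so r6c5=3.
Step 27. [r2c4∈{9}] r2c4 is down to just 9 ⇒ r2c4=9.
Step 28. [r3c9∈{9}] r3c9's peers cover all but 9. So r3c9=9.
Step 29. [r8c7∈{5}] nothing but 5 survives at r8c7 ⇒ r8c7=5.
Step 30. [r4c4∈{8}] r4c4 is down to just 8, so r4c4=8.
Step 31. [r1c5∈{4}] r1c5 has the single candidate 4, so r1c5=4.
Step 32. [r2c7∈{7}] r2c7's peers cover all but 7. So r2c7=7.
Step 33. [r6c3∈{7}] r6c3 has the single candidate 7 ⇒ r6c3=7.
Step 34. [r8c1∈{9}] only 9 remains possible at r8c1. So r8c1=9.
Step 35. [r6c4∈{2}] r6c4 has the single candidate 2 ⇒ r6c4=2.
Step 36. [r9c7∈{2}] r9c7 is down to just 2, so r9c7=2.
Step 37. [r2c3∈{1}] only 1 remains possible at r2c3 ⇒ r2c3=1.
Step 38. [r4c3∈{5}] only 5 remains possible at r4c3, so r4c3=5.
Step 39. [r5c7∈{8}] r5c7 is down to just 8 ⇒ r5c7=8.
Step 40. [r7c1∈{8}] r7c1 is down to just 8. So r7c1=8.
Step 41. [r7c4∈{7}] r7c4 is down to just 7 ⇒ r7c4=7.
Step 42. [r8c3∈{4}] nothing but 4 survives at r8c3 ⇒ r8c3=4.
Step 43. [r7c9∈{3}] only 3 remains possible at r7c9. So r7c9=3.

Answer: 7 2 9 5 4 8 3 6 1 / 6 4 1 9 2 3 7 5 8 / 3 5 8 6 7 1 4 2 9 / 4 3 5 8 6 7 1 9 2 / 2 9 6 4 1 5 8 3 7 / 1 8 7 2 3 9 6 4 5 / 8 6 2 7 5 4 9 1 3 / 9 1 4 3 8 2 5 7 6 / 5 7 3 1 9 6 2 8 4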